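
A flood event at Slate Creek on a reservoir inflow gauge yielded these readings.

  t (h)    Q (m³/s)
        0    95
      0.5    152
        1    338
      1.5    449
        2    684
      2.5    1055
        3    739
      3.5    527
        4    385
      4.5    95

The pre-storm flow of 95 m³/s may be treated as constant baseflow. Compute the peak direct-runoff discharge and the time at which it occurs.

Q_p = 960.0 m³/s at t = 2.5 h

Subtracting baseflow gives direct-runoff ordinates: 0.0, 57.0, 243.0, 354.0, 589.0, 960.0, 644.0, 432.0, 290.0, 0.0 m³/s.
The maximum is 960.0 m³/s, occurring at the reading for t = 2.5 h.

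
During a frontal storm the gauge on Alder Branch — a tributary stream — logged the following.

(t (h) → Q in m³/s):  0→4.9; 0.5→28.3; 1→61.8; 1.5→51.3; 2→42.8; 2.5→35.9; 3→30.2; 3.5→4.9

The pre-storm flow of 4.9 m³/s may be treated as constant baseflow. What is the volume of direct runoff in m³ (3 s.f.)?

Direct-runoff ordinates (Q − Q_b): 0.0, 23.4, 56.9, 46.4, 37.9, 31.0, 25.3, 0.0 m³/s.
ΣQ_DR = 220.9 m³/s.
With Δt = 0.5 h = 1800 s, V = ΣQ_DR · Δt = 220.9 × 1800 = 3.98 × 10^5 m³.

V ≈ 3.98 × 10^5 m³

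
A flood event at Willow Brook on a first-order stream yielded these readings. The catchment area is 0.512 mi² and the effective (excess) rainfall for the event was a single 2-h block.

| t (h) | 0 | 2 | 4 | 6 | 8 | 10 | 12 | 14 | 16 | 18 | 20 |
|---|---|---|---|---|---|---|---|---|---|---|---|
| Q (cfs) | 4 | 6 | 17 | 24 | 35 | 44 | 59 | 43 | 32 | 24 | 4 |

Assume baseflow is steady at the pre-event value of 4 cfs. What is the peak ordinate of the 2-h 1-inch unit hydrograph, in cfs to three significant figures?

Direct runoff: 0.0, 2.0, 13.0, 20.0, 31.0, 40.0, 55.0, 39.0, 28.0, 20.0, 0.0 cfs; ΣQ_DR = 248.0 cfs, peak = 55.0 cfs.
Runoff depth d = ΣQ_DR·Δt / A = 248.0 × 7200 / (0.512 mi²) = 1.501 in.
The 1-inch UH is the DRH scaled by (1 in)/d, so U_p = 55.0 × 1/1.501 = 36.6 cfs.

U_p ≈ 36.6 cfs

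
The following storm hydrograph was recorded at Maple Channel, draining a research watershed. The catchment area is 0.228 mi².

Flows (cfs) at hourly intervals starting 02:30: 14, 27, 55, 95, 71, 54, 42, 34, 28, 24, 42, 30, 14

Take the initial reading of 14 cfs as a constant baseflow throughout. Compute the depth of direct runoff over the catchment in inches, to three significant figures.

Direct runoff: 0.0, 13.0, 41.0, 81.0, 57.0, 40.0, 28.0, 20.0, 14.0, 10.0, 28.0, 16.0, 0.0 cfs; ΣQ_DR = 348.0 cfs.
V = ΣQ_DR · Δt = 348.0 × 3600 s = 1.253 × 10^6 ft³.
Over A = 0.228 mi², depth = V / A = 2.37 in.

d ≈ 2.37 in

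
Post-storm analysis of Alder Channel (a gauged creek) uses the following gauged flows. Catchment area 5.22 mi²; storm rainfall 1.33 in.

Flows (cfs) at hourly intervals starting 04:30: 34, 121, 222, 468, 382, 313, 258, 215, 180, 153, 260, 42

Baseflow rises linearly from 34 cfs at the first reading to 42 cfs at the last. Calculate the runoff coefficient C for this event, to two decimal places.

ΣQ_DR = 2192 cfs; V = ΣQ_DR·Δt = 7.891 × 10^6 ft³.
Runoff depth d = V / A = 0.6507 in.
C = d / P = 0.6507 / 1.33 = 0.49.

C ≈ 0.49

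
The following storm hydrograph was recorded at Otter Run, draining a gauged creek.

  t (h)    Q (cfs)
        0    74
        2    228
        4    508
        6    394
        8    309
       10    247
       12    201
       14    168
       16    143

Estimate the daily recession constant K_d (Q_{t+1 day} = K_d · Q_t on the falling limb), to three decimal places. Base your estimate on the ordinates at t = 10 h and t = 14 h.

Between t = 10 h and t = 14 h the flow falls from 247 to 168 cfs over 2×2 h = 4 h.
Per-interval ratio K = (168/247)^(1/2) = 0.8247; K_d = K^(24/2) = 0.099.

K_d ≈ 0.099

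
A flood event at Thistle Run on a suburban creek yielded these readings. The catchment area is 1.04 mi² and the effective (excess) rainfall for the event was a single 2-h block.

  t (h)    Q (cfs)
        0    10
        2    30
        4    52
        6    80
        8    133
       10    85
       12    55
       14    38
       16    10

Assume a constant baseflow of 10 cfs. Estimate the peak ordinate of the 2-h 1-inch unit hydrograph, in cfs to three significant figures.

U_p ≈ 102 cfs

Direct runoff: 0.0, 20.0, 42.0, 70.0, 123.0, 75.0, 45.0, 28.0, 0.0 cfs; ΣQ_DR = 403.0 cfs, peak = 123.0 cfs.
Runoff depth d = ΣQ_DR·Δt / A = 403.0 × 7200 / (1.04 mi²) = 1.201 in.
The 1-inch UH is the DRH scaled by (1 in)/d, so U_p = 123.0 × 1/1.201 = 102 cfs.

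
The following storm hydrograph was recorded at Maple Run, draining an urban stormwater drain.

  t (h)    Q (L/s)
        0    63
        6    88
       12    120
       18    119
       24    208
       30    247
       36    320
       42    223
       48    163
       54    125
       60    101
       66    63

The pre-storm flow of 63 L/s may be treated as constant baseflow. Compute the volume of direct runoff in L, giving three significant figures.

V ≈ 2.34 × 10^7 L

Direct-runoff ordinates (Q − Q_b): 0.0, 25.0, 57.0, 56.0, 145.0, 184.0, 257.0, 160.0, 100.0, 62.0, 38.0, 0.0 L/s.
ΣQ_DR = 1084 L/s.
With Δt = 6 h = 21600 s, V = ΣQ_DR · Δt = 1084 × 21600 = 2.34 × 10^7 L.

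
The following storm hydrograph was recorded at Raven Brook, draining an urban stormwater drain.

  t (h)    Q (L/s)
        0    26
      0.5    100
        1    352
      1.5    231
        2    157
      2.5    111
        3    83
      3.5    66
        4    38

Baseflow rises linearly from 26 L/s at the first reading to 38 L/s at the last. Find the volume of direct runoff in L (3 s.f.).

V ≈ 1.58 × 10^6 L

Direct-runoff ordinates (Q − Q_b): 0.00, 72.50, 323.00, 200.50, 125.00, 77.50, 48.00, 29.50, 0.00 L/s.
ΣQ_DR = 876.0 L/s.
With Δt = 0.5 h = 1800 s, V = ΣQ_DR · Δt = 876.0 × 1800 = 1.58 × 10^6 L.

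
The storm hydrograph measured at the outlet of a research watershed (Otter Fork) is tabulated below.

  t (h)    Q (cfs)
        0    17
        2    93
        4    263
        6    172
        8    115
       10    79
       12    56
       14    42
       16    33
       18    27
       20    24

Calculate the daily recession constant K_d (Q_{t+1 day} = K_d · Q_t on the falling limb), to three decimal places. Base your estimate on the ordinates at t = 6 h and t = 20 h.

K_d ≈ 0.034

Between t = 6 h and t = 20 h the flow falls from 172 to 24 cfs over 7×2 h = 14 h.
Per-interval ratio K = (24/172)^(1/7) = 0.7548; K_d = K^(24/2) = 0.034.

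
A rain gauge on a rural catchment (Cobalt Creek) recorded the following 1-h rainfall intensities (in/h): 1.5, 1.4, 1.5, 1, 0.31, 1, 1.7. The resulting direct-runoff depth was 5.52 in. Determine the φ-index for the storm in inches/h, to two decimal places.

φ ≈ 0.43 in/h

Only the 6 blocks with intensity above φ contribute runoff: 1.5, 1.4, 1.5, 1, 1, 1.7 in/h.
Σ(I−φ)·Δt = d  ⇒  (1.5+1.4+1.5+1+1+1.7 − 6φ)·1 = 5.52
φ = (8.100 − 5.52/1) / 6 = 0.43 in/h.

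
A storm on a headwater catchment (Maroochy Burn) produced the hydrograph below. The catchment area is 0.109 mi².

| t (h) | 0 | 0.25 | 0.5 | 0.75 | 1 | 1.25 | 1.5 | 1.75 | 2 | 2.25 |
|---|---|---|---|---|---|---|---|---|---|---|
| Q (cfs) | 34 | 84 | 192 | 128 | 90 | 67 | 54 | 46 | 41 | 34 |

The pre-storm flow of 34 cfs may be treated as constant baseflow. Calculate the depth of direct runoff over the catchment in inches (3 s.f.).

d ≈ 1.53 in

Direct runoff: 0.0, 50.0, 158.0, 94.0, 56.0, 33.0, 20.0, 12.0, 7.0, 0.0 cfs; ΣQ_DR = 430.0 cfs.
V = ΣQ_DR · Δt = 430.0 × 900 s = 3.870 × 10^5 ft³.
Over A = 0.109 mi², depth = V / A = 1.53 in.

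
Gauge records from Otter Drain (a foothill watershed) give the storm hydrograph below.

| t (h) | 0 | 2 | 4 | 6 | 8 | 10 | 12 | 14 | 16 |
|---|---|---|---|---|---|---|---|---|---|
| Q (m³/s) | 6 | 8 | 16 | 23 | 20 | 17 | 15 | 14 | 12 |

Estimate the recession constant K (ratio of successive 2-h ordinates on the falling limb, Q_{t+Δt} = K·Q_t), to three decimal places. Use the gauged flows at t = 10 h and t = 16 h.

Using the recession-limb readings at t = 10 h and t = 16 h: Q falls from 17 to 12 m³/s over 3 intervals.
K = (Q₂/Q₁)^(1/3) = (12/17)^(1/3) = 0.890.

K ≈ 0.890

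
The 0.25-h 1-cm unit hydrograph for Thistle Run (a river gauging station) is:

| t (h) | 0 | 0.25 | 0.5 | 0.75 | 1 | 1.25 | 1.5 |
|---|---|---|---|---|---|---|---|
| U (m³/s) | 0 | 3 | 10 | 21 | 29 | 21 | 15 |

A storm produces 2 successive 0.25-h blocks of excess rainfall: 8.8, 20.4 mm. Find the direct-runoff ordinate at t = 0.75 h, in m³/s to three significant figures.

Q ≈ 38.9 m³/s

By discrete convolution, Q_j = Σ (P_i / 10 mm) · U_{j−i}.
At t = 0.75 h (j=3): Q = (8.8/10)·21 + (20.4/10)·10 = 38.9 m³/s.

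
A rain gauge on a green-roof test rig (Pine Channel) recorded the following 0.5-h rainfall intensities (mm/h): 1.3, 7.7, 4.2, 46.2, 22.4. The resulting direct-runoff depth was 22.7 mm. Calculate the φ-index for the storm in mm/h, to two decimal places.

Only the 2 blocks with intensity above φ contribute runoff: 46.2, 22.4 mm/h.
Σ(I−φ)·Δt = d  ⇒  (46.2+22.4 − 2φ)·0.5 = 22.7
φ = (68.60 − 22.7/0.5) / 2 = 11.60 mm/h.

φ ≈ 11.60 mm/h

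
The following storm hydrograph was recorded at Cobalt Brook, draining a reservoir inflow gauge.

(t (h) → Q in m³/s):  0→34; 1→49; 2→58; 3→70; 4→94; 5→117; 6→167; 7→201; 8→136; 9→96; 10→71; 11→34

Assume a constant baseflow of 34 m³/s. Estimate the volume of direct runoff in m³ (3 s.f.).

V ≈ 2.59 × 10^6 m³

Direct-runoff ordinates (Q − Q_b): 0.0, 15.0, 24.0, 36.0, 60.0, 83.0, 133.0, 167.0, 102.0, 62.0, 37.0, 0.0 m³/s.
ΣQ_DR = 719.0 m³/s.
With Δt = 1 h = 3600 s, V = ΣQ_DR · Δt = 719.0 × 3600 = 2.59 × 10^6 m³.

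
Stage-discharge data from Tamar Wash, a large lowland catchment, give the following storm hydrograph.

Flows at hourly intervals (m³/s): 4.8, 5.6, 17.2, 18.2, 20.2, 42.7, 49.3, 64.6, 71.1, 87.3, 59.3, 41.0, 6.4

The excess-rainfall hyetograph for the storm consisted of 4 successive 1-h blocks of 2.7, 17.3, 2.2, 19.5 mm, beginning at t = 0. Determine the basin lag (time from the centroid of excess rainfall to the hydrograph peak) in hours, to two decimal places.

t_L ≈ 6.58 h

Centroid of excess rainfall: t_c = Σ P_i·t̄_i / ΣP_i = 2.4233 h (block centres at 0.5, 1.5, 2.5, 3.5 h).
Hydrograph peak occurs at t = 9 h, so basin lag t_L = 9 − 2.4233 = 6.58 h.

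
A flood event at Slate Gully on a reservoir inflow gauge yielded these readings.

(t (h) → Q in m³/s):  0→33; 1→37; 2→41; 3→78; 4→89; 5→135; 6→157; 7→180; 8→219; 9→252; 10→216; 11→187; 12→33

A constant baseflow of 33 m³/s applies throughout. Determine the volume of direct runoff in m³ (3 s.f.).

Direct-runoff ordinates (Q − Q_b): 0.0, 4.0, 8.0, 45.0, 56.0, 102.0, 124.0, 147.0, 186.0, 219.0, 183.0, 154.0, 0.0 m³/s.
ΣQ_DR = 1228 m³/s.
With Δt = 1 h = 3600 s, V = ΣQ_DR · Δt = 1228 × 3600 = 4.42 × 10^6 m³.

V ≈ 4.42 × 10^6 m³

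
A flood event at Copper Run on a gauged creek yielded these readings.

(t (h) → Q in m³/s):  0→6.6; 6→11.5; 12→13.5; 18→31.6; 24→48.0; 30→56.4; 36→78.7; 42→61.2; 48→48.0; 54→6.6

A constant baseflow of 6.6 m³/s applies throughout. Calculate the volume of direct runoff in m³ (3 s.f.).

V ≈ 6.40 × 10^6 m³

Direct-runoff ordinates (Q − Q_b): 0.0, 4.9, 6.9, 25.0, 41.4, 49.8, 72.1, 54.6, 41.4, 0.0 m³/s.
ΣQ_DR = 296.1 m³/s.
With Δt = 6 h = 21600 s, V = ΣQ_DR · Δt = 296.1 × 21600 = 6.40 × 10^6 m³.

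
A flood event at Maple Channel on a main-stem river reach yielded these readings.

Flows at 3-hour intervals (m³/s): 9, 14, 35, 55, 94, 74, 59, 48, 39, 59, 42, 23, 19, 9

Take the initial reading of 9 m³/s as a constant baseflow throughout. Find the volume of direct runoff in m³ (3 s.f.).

V ≈ 4.89 × 10^6 m³

Direct-runoff ordinates (Q − Q_b): 0.0, 5.0, 26.0, 46.0, 85.0, 65.0, 50.0, 39.0, 30.0, 50.0, 33.0, 14.0, 10.0, 0.0 m³/s.
ΣQ_DR = 453.0 m³/s.
With Δt = 3 h = 10800 s, V = ΣQ_DR · Δt = 453.0 × 10800 = 4.89 × 10^6 m³.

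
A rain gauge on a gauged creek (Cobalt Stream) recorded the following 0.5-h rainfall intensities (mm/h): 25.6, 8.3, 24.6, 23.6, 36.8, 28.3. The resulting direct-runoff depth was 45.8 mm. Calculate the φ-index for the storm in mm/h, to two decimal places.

φ ≈ 9.46 mm/h

Only the 5 blocks with intensity above φ contribute runoff: 25.6, 24.6, 23.6, 36.8, 28.3 mm/h.
Σ(I−φ)·Δt = d  ⇒  (25.6+24.6+23.6+36.8+28.3 − 5φ)·0.5 = 45.8
φ = (138.9 − 45.8/0.5) / 5 = 9.46 mm/h.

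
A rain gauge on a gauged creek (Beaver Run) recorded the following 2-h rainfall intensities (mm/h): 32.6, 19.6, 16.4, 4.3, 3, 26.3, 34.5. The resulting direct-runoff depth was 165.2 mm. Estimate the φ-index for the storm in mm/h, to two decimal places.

φ ≈ 9.36 mm/h

Only the 5 blocks with intensity above φ contribute runoff: 32.6, 19.6, 16.4, 26.3, 34.5 mm/h.
Σ(I−φ)·Δt = d  ⇒  (32.6+19.6+16.4+26.3+34.5 − 5φ)·2 = 165.2
φ = (129.4 − 165.2/2) / 5 = 9.36 mm/h.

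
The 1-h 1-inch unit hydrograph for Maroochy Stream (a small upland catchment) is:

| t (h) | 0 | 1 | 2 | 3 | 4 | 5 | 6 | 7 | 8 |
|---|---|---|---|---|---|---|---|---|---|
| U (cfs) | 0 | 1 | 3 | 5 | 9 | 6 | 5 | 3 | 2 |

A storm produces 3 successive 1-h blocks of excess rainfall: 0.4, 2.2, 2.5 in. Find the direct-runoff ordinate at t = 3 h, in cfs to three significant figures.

By discrete convolution, Q_j = Σ (P_i / 1 in) · U_{j−i}.
At t = 3 h (j=3): Q = (0.4/1)·5 + (2.2/1)·3 + (2.5/1)·1 = 11.1 cfs.

Q ≈ 11.1 cfs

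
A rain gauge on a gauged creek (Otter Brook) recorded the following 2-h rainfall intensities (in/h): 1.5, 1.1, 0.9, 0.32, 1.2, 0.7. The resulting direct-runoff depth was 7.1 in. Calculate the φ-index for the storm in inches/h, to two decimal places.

φ ≈ 0.37 in/h

Only the 5 blocks with intensity above φ contribute runoff: 1.5, 1.1, 0.9, 1.2, 0.7 in/h.
Σ(I−φ)·Δt = d  ⇒  (1.5+1.1+0.9+1.2+0.7 − 5φ)·2 = 7.1
φ = (5.400 − 7.1/2) / 5 = 0.37 in/h.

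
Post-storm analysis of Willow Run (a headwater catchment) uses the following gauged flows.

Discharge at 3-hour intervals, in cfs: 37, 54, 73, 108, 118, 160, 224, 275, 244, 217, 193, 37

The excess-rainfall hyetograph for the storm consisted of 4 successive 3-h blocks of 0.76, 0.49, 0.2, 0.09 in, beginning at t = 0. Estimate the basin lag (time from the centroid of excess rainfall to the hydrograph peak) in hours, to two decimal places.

Centroid of excess rainfall: t_c = Σ P_i·t̄_i / ΣP_i = 3.7597 h (block centres at 1.5, 4.5, 7.5, 10.5 h).
Hydrograph peak occurs at t = 21 h, so basin lag t_L = 21 − 3.7597 = 17.24 h.

t_L ≈ 17.24 h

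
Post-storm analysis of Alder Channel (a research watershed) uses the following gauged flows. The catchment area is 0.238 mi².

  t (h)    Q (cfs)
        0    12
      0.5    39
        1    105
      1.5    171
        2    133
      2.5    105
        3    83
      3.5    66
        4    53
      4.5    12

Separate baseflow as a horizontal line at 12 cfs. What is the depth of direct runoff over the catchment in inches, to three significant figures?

d ≈ 2.15 in

Direct runoff: 0.0, 27.0, 93.0, 159.0, 121.0, 93.0, 71.0, 54.0, 41.0, 0.0 cfs; ΣQ_DR = 659.0 cfs.
V = ΣQ_DR · Δt = 659.0 × 1800 s = 1.186 × 10^6 ft³.
Over A = 0.238 mi², depth = V / A = 2.15 in.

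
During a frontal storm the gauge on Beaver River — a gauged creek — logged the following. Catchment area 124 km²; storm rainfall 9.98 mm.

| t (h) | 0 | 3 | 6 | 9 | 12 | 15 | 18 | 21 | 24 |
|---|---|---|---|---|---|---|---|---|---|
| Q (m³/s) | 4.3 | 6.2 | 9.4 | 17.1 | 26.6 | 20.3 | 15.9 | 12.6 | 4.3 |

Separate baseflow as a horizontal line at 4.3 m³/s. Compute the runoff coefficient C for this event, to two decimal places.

ΣQ_DR = 78.00 m³/s; V = ΣQ_DR·Δt = 8.424 × 10^5 m³.
Runoff depth d = V / A = 6.794 mm.
C = d / P = 6.794 / 9.98 = 0.68.

C ≈ 0.68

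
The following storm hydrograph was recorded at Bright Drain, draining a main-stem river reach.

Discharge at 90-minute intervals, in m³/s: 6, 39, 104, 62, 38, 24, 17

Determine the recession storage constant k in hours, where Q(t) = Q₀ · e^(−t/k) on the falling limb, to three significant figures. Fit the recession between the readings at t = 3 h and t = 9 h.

On the falling limb, Q drops from 104 to 17 m³/s between t = 3 h and t = 9 h (Δt = 6 h).
k = −Δt / ln(Q₂/Q₁) = −6 / ln(17/104) = 3.31 h.

k ≈ 3.31 h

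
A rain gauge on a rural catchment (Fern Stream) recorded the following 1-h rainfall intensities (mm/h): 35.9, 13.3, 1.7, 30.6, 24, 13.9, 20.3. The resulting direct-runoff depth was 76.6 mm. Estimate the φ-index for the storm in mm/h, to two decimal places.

Only the 6 blocks with intensity above φ contribute runoff: 35.9, 13.3, 30.6, 24, 13.9, 20.3 mm/h.
Σ(I−φ)·Δt = d  ⇒  (35.9+13.3+30.6+24+13.9+20.3 − 6φ)·1 = 76.6
φ = (138.0 − 76.6/1) / 6 = 10.23 mm/h.

φ ≈ 10.23 mm/h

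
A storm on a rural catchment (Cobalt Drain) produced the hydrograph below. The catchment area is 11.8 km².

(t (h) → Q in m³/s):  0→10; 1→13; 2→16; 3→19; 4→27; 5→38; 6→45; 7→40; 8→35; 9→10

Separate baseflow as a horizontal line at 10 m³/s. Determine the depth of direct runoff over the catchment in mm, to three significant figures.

Direct runoff: 0.0, 3.0, 6.0, 9.0, 17.0, 28.0, 35.0, 30.0, 25.0, 0.0 m³/s; ΣQ_DR = 153.0 m³/s.
V = ΣQ_DR · Δt = 153.0 × 3600 s = 5.508 × 10^5 m³.
Over A = 11.8 km², depth = V / A = 46.7 mm.

d ≈ 46.7 mm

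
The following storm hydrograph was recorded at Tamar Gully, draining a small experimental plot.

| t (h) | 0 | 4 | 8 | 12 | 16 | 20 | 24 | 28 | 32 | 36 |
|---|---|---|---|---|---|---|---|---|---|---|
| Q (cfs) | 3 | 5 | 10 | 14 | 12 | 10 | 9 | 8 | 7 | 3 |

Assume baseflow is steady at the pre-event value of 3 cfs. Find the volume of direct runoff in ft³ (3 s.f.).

Direct-runoff ordinates (Q − Q_b): 0.0, 2.0, 7.0, 11.0, 9.0, 7.0, 6.0, 5.0, 4.0, 0.0 cfs.
ΣQ_DR = 51.00 cfs.
With Δt = 4 h = 14400 s, V = ΣQ_DR · Δt = 51.00 × 14400 = 7.34 × 10^5 ft³.

V ≈ 7.34 × 10^5 ft³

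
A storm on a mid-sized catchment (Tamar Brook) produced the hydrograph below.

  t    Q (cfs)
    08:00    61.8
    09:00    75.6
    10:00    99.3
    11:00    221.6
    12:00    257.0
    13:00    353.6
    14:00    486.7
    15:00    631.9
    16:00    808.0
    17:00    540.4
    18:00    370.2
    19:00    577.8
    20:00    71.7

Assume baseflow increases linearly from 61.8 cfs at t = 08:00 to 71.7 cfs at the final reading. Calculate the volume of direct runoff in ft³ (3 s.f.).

Direct-runoff ordinates (Q − Q_b): 0.00, 12.97, 35.85, 157.32, 191.90, 287.68, 419.95, 564.33, 739.60, 471.18, 300.15, 506.93, 0.00 cfs.
ΣQ_DR = 3688 cfs.
With Δt = 1 h = 3600 s, V = ΣQ_DR · Δt = 3688 × 3600 = 1.33 × 10^7 ft³.

V ≈ 1.33 × 10^7 ft³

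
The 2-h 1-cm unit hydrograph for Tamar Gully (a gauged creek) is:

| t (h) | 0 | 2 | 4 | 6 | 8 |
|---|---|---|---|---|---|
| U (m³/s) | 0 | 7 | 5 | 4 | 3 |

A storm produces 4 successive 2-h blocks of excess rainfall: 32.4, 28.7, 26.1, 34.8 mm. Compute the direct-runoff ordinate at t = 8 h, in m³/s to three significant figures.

Q ≈ 58.6 m³/s

By discrete convolution, Q_j = Σ (P_i / 10 mm) · U_{j−i}.
At t = 8 h (j=4): Q = (32.4/10)·3 + (28.7/10)·4 + (26.1/10)·5 + (34.8/10)·7 = 58.6 m³/s.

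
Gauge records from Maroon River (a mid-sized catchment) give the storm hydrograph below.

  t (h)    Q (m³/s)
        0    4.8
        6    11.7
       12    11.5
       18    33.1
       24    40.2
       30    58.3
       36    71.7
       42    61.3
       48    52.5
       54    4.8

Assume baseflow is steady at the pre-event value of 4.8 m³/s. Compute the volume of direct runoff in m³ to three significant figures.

V ≈ 6.52 × 10^6 m³

Direct-runoff ordinates (Q − Q_b): 0.0, 6.9, 6.7, 28.3, 35.4, 53.5, 66.9, 56.5, 47.7, 0.0 m³/s.
ΣQ_DR = 301.9 m³/s.
With Δt = 6 h = 21600 s, V = ΣQ_DR · Δt = 301.9 × 21600 = 6.52 × 10^6 m³.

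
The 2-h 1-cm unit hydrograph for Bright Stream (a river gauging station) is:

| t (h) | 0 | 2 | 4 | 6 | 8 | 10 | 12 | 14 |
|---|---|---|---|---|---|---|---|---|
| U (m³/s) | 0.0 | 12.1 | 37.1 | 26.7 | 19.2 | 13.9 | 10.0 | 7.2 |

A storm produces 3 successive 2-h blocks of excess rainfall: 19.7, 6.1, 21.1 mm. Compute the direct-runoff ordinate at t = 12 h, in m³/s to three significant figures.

Q ≈ 68.7 m³/s

By discrete convolution, Q_j = Σ (P_i / 10 mm) · U_{j−i}.
At t = 12 h (j=6): Q = (19.7/10)·10.0 + (6.1/10)·13.9 + (21.1/10)·19.2 = 68.7 m³/s.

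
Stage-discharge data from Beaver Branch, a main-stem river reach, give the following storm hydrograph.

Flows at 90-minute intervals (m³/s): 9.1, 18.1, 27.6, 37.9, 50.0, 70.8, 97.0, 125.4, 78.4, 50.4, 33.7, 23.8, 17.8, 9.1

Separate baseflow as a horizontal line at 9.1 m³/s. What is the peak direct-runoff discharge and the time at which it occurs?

Q_p = 116.3 m³/s at t = 10.5 h

Subtracting baseflow gives direct-runoff ordinates: 0.0, 9.0, 18.5, 28.8, 40.9, 61.7, 87.9, 116.3, 69.3, 41.3, 24.6, 14.7, 8.7, 0.0 m³/s.
The maximum is 116.3 m³/s, occurring at the reading for t = 10.5 h.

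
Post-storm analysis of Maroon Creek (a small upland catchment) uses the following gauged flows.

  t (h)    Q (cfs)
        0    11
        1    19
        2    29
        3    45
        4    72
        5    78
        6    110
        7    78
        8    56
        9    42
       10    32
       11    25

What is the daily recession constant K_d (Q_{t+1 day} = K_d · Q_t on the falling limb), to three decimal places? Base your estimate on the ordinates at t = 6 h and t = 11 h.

K_d ≈ 0.001

Between t = 6 h and t = 11 h the flow falls from 110 to 25 cfs over 5×1 h = 5 h.
Per-interval ratio K = (25/110)^(1/5) = 0.7435; K_d = K^(24/1) = 0.001.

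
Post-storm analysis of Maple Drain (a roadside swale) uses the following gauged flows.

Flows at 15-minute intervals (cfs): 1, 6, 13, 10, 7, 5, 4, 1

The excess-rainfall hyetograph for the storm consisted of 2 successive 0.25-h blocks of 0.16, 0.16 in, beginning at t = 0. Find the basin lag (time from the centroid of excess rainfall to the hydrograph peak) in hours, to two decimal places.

t_L ≈ 0.25 h

Centroid of excess rainfall: t_c = Σ P_i·t̄_i / ΣP_i = 0.2500 h (block centres at 0.125, 0.375 h).
Hydrograph peak occurs at t = 0.5 h, so basin lag t_L = 0.5 − 0.2500 = 0.25 h.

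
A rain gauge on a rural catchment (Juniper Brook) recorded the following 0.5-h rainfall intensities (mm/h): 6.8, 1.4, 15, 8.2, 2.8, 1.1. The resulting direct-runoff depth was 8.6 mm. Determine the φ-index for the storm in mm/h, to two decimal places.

Only the 3 blocks with intensity above φ contribute runoff: 6.8, 15, 8.2 mm/h.
Σ(I−φ)·Δt = d  ⇒  (6.8+15+8.2 − 3φ)·0.5 = 8.6
φ = (30.00 − 8.6/0.5) / 3 = 4.27 mm/h.

φ ≈ 4.27 mm/h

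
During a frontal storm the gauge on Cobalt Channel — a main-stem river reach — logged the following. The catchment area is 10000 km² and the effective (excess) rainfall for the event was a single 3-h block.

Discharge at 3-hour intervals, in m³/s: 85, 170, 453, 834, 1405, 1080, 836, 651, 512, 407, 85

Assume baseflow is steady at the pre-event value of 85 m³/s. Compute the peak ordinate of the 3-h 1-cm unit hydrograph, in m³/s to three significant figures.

Direct runoff: 0.0, 85.0, 368.0, 749.0, 1320.0, 995.0, 751.0, 566.0, 427.0, 322.0, 0.0 m³/s; ΣQ_DR = 5583 m³/s, peak = 1320.0 m³/s.
Runoff depth d = ΣQ_DR·Δt / A = 5583 × 10800 / (10000 km²) = 6.030 mm.
The 1-cm UH is the DRH scaled by (10 mm)/d, so U_p = 1320.0 × 10/6.030 = 2190 m³/s.

U_p ≈ 2190 m³/s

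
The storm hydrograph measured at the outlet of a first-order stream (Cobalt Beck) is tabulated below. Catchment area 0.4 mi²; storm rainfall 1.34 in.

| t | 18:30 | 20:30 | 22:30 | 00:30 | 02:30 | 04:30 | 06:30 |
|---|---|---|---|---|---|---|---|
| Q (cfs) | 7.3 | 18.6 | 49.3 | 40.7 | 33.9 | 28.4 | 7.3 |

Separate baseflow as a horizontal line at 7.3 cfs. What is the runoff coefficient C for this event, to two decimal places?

ΣQ_DR = 134.4 cfs; V = ΣQ_DR·Δt = 9.677 × 10^5 ft³.
Runoff depth d = V / A = 1.041 in.
C = d / P = 1.041 / 1.34 = 0.78.

C ≈ 0.78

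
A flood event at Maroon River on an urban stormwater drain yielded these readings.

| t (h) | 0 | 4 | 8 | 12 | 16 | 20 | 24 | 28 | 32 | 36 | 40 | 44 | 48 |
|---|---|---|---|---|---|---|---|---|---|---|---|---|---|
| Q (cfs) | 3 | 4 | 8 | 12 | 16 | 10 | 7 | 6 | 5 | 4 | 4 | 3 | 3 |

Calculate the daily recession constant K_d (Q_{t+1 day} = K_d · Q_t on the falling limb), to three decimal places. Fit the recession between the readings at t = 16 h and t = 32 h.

Between t = 16 h and t = 32 h the flow falls from 16 to 5 cfs over 4×4 h = 16 h.
Per-interval ratio K = (5/16)^(1/4) = 0.7477; K_d = K^(24/4) = 0.175.

K_d ≈ 0.175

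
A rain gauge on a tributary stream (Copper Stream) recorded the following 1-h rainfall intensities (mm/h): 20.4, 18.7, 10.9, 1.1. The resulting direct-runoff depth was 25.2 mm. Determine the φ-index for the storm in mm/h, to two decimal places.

Only the 3 blocks with intensity above φ contribute runoff: 20.4, 18.7, 10.9 mm/h.
Σ(I−φ)·Δt = d  ⇒  (20.4+18.7+10.9 − 3φ)·1 = 25.2
φ = (50.00 − 25.2/1) / 3 = 8.27 mm/h.

φ ≈ 8.27 mm/h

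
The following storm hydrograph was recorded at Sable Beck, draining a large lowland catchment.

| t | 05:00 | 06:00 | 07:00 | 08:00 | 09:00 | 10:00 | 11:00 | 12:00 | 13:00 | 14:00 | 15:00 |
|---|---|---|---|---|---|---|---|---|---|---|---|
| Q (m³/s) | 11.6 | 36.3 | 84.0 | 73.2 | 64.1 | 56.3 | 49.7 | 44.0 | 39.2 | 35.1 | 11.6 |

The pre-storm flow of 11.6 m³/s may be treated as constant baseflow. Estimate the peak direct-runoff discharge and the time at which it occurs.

Q_p = 72.4 m³/s at t = 07:00

Subtracting baseflow gives direct-runoff ordinates: 0.0, 24.7, 72.4, 61.6, 52.5, 44.7, 38.1, 32.4, 27.6, 23.5, 0.0 m³/s.
The maximum is 72.4 m³/s, occurring at the reading for t = 07:00.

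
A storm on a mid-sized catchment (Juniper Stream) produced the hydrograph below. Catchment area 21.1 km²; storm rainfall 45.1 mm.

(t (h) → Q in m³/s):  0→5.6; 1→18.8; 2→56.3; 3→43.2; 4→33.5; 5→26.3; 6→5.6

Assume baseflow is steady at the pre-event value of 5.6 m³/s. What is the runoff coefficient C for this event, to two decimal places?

C ≈ 0.57

ΣQ_DR = 150.1 m³/s; V = ΣQ_DR·Δt = 5.404 × 10^5 m³.
Runoff depth d = V / A = 25.61 mm.
C = d / P = 25.61 / 45.1 = 0.57.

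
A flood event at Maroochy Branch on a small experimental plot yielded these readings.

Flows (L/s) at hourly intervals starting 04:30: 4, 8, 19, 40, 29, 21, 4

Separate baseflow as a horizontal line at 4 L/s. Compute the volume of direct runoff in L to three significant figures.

V ≈ 3.49 × 10^5 L

Direct-runoff ordinates (Q − Q_b): 0.0, 4.0, 15.0, 36.0, 25.0, 17.0, 0.0 L/s.
ΣQ_DR = 97.00 L/s.
With Δt = 1 h = 3600 s, V = ΣQ_DR · Δt = 97.00 × 3600 = 3.49 × 10^5 L.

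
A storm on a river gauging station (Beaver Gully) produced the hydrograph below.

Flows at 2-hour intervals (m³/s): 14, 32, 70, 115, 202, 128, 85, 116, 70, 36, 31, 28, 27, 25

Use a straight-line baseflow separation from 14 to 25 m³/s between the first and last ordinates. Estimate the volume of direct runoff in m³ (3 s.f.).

V ≈ 5.08 × 10^6 m³

Direct-runoff ordinates (Q − Q_b): 0.00, 17.15, 54.31, 98.46, 184.62, 109.77, 65.92, 96.08, 49.23, 14.38, 8.54, 4.69, 2.85, 0.00 m³/s.
ΣQ_DR = 706.0 m³/s.
With Δt = 2 h = 7200 s, V = ΣQ_DR · Δt = 706.0 × 7200 = 5.08 × 10^6 m³.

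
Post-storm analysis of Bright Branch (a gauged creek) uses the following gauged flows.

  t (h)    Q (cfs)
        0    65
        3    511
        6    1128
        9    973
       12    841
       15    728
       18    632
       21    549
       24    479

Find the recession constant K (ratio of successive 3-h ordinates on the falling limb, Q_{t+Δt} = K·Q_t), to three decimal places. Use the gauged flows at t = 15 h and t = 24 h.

K ≈ 0.870

Using the recession-limb readings at t = 15 h and t = 24 h: Q falls from 728 to 479 cfs over 3 intervals.
K = (Q₂/Q₁)^(1/3) = (479/728)^(1/3) = 0.870.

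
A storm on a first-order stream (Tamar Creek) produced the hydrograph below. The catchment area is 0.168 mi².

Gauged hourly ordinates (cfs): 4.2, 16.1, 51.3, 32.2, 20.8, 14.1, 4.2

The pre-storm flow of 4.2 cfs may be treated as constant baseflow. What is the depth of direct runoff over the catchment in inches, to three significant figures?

d ≈ 1.05 in

Direct runoff: 0.0, 11.9, 47.1, 28.0, 16.6, 9.9, 0.0 cfs; ΣQ_DR = 113.5 cfs.
V = ΣQ_DR · Δt = 113.5 × 3600 s = 4.086 × 10^5 ft³.
Over A = 0.168 mi², depth = V / A = 1.05 in.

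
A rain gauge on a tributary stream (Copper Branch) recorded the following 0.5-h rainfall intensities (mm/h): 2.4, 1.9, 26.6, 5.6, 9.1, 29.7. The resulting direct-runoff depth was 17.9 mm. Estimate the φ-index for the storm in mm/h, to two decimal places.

Only the 2 blocks with intensity above φ contribute runoff: 26.6, 29.7 mm/h.
Σ(I−φ)·Δt = d  ⇒  (26.6+29.7 − 2φ)·0.5 = 17.9
φ = (56.30 − 17.9/0.5) / 2 = 10.25 mm/h.

φ ≈ 10.25 mm/h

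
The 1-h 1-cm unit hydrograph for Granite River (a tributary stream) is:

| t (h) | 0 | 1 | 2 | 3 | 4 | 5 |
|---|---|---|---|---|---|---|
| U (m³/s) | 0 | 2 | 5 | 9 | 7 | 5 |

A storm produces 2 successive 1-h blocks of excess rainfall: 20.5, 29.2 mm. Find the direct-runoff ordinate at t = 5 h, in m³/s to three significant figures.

By discrete convolution, Q_j = Σ (P_i / 10 mm) · U_{j−i}.
At t = 5 h (j=5): Q = (20.5/10)·5 + (29.2/10)·7 = 30.7 m³/s.

Q ≈ 30.7 m³/s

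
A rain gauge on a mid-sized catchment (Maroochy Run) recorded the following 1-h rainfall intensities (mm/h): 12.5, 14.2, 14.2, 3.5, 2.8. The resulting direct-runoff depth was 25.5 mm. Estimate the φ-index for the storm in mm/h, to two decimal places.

Only the 3 blocks with intensity above φ contribute runoff: 12.5, 14.2, 14.2 mm/h.
Σ(I−φ)·Δt = d  ⇒  (12.5+14.2+14.2 − 3φ)·1 = 25.5
φ = (40.90 − 25.5/1) / 3 = 5.13 mm/h.

φ ≈ 5.13 mm/h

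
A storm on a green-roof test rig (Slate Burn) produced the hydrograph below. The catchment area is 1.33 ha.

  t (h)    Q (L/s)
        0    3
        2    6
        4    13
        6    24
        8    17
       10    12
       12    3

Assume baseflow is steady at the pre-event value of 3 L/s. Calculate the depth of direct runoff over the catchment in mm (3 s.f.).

Direct runoff: 0.0, 3.0, 10.0, 21.0, 14.0, 9.0, 0.0 L/s; ΣQ_DR = 57.00 L/s.
V = ΣQ_DR · Δt = 57.00 × 7200 s = 4.104 × 10^5 L.
Over A = 1.33 ha, depth = V / A = 30.9 mm.

d ≈ 30.9 mm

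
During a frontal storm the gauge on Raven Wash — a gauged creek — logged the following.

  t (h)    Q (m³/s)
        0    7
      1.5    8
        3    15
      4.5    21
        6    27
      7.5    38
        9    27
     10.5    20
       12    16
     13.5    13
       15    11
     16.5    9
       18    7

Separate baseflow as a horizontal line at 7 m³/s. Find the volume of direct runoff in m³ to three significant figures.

Direct-runoff ordinates (Q − Q_b): 0.0, 1.0, 8.0, 14.0, 20.0, 31.0, 20.0, 13.0, 9.0, 6.0, 4.0, 2.0, 0.0 m³/s.
ΣQ_DR = 128.0 m³/s.
With Δt = 1.5 h = 5400 s, V = ΣQ_DR · Δt = 128.0 × 5400 = 6.91 × 10^5 m³.

V ≈ 6.91 × 10^5 m³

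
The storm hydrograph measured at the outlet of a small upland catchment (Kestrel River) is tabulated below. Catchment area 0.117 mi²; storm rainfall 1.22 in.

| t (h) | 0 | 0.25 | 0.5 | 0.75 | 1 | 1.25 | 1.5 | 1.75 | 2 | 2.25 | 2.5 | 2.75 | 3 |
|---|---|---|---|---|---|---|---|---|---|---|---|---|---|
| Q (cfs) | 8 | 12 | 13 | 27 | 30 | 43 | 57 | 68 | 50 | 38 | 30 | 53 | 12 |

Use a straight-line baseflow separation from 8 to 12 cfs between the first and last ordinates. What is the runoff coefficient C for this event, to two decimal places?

C ≈ 0.84

ΣQ_DR = 311.0 cfs; V = ΣQ_DR·Δt = 2.799 × 10^5 ft³.
Runoff depth d = V / A = 1.030 in.
C = d / P = 1.030 / 1.22 = 0.84.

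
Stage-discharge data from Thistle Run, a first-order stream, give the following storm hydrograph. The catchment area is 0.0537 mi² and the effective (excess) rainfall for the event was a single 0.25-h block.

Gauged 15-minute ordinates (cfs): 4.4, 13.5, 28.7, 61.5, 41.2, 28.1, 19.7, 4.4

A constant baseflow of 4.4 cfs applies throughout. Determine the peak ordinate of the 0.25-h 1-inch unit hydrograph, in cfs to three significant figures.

Direct runoff: 0.0, 9.1, 24.3, 57.1, 36.8, 23.7, 15.3, 0.0 cfs; ΣQ_DR = 166.3 cfs, peak = 57.1 cfs.
Runoff depth d = ΣQ_DR·Δt / A = 166.3 × 900 / (0.0537 mi²) = 1.200 in.
The 1-inch UH is the DRH scaled by (1 in)/d, so U_p = 57.1 × 1/1.200 = 47.6 cfs.

U_p ≈ 47.6 cfs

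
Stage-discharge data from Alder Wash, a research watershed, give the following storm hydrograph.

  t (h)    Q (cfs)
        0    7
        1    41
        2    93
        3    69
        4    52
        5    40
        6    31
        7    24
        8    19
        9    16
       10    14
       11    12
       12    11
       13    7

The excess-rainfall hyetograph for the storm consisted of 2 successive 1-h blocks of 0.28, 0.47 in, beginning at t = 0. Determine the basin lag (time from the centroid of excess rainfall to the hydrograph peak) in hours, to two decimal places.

t_L ≈ 0.87 h

Centroid of excess rainfall: t_c = Σ P_i·t̄_i / ΣP_i = 1.1267 h (block centres at 0.5, 1.5 h).
Hydrograph peak occurs at t = 2 h, so basin lag t_L = 2 − 1.1267 = 0.87 h.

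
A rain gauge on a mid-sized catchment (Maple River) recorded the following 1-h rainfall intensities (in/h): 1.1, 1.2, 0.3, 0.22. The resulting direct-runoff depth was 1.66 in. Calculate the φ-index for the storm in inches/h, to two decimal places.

φ ≈ 0.32 in/h

Only the 2 blocks with intensity above φ contribute runoff: 1.1, 1.2 in/h.
Σ(I−φ)·Δt = d  ⇒  (1.1+1.2 − 2φ)·1 = 1.66
φ = (2.300 − 1.66/1) / 2 = 0.32 in/h.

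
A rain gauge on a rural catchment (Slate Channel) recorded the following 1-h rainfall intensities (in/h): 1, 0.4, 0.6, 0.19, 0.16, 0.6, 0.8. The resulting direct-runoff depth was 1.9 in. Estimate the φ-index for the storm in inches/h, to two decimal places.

φ ≈ 0.30 in/h

Only the 5 blocks with intensity above φ contribute runoff: 1, 0.4, 0.6, 0.6, 0.8 in/h.
Σ(I−φ)·Δt = d  ⇒  (1+0.4+0.6+0.6+0.8 − 5φ)·1 = 1.9
φ = (3.400 − 1.9/1) / 5 = 0.30 in/h.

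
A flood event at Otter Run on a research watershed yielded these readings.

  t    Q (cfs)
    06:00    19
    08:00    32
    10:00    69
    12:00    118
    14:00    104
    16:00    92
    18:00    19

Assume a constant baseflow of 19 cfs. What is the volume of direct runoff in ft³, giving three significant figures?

Direct-runoff ordinates (Q − Q_b): 0.0, 13.0, 50.0, 99.0, 85.0, 73.0, 0.0 cfs.
ΣQ_DR = 320.0 cfs.
With Δt = 2 h = 7200 s, V = ΣQ_DR · Δt = 320.0 × 7200 = 2.30 × 10^6 ft³.

V ≈ 2.30 × 10^6 ft³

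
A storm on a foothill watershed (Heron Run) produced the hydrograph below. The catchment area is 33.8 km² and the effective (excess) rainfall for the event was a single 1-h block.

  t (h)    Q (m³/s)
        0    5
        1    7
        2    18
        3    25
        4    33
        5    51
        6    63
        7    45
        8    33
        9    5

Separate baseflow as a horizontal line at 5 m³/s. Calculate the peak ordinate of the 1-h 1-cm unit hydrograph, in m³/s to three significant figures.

U_p ≈ 23.2 m³/s

Direct runoff: 0.0, 2.0, 13.0, 20.0, 28.0, 46.0, 58.0, 40.0, 28.0, 0.0 m³/s; ΣQ_DR = 235.0 m³/s, peak = 58.0 m³/s.
Runoff depth d = ΣQ_DR·Δt / A = 235.0 × 3600 / (33.8 km²) = 25.03 mm.
The 1-cm UH is the DRH scaled by (10 mm)/d, so U_p = 58.0 × 10/25.03 = 23.2 m³/s.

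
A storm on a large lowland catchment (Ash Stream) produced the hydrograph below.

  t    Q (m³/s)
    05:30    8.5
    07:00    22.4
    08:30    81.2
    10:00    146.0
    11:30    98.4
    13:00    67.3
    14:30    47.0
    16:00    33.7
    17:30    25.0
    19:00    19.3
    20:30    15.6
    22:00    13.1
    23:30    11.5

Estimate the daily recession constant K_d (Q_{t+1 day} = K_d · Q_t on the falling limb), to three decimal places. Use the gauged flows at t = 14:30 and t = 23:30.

Between t = 14:30 and t = 23:30 the flow falls from 47.0 to 11.5 m³/s over 6×1.5 h = 9 h.
Per-interval ratio K = (11.5/47.0)^(1/6) = 0.7909; K_d = K^(24/1.5) = 0.023.

K_d ≈ 0.023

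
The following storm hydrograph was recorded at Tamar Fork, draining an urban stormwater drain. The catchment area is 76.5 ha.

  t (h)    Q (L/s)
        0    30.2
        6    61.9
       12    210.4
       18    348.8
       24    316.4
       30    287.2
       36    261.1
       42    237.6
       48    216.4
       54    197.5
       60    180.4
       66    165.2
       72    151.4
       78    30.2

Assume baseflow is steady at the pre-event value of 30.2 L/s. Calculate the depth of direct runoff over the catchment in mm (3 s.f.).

d ≈ 64.1 mm

Direct runoff: 0.0, 31.7, 180.2, 318.6, 286.2, 257.0, 230.9, 207.4, 186.2, 167.3, 150.2, 135.0, 121.2, 0.0 L/s; ΣQ_DR = 2272 L/s.
V = ΣQ_DR · Δt = 2272 × 21600 s = 4.907 × 10^7 L.
Over A = 76.5 ha, depth = V / A = 64.1 mm.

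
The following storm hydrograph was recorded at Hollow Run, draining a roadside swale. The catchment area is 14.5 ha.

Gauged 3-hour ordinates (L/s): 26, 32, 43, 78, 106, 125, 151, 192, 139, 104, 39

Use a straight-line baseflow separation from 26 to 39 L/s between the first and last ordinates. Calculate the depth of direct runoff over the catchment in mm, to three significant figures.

d ≈ 50.5 mm

Direct runoff: 0.00, 4.70, 14.40, 48.10, 74.80, 92.50, 117.20, 156.90, 102.60, 66.30, 0.00 L/s; ΣQ_DR = 677.5 L/s.
V = ΣQ_DR · Δt = 677.5 × 10800 s = 7.317 × 10^6 L.
Over A = 14.5 ha, depth = V / A = 50.5 mm.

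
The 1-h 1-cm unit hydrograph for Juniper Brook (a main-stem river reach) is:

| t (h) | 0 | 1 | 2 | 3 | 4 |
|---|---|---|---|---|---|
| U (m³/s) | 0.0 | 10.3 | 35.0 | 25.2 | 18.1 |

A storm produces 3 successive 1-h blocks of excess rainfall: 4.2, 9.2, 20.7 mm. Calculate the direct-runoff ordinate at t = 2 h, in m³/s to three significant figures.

By discrete convolution, Q_j = Σ (P_i / 10 mm) · U_{j−i}.
At t = 2 h (j=2): Q = (4.2/10)·35.0 + (9.2/10)·10.3 + (20.7/10)·0.0 = 24.2 m³/s.

Q ≈ 24.2 m³/s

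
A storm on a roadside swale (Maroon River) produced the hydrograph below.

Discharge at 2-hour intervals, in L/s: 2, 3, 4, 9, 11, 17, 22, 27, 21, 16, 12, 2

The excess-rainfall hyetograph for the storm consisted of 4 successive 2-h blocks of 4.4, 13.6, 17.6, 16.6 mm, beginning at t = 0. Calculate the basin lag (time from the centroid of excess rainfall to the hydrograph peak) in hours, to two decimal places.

Centroid of excess rainfall: t_c = Σ P_i·t̄_i / ΣP_i = 4.7778 h (block centres at 1, 3, 5, 7 h).
Hydrograph peak occurs at t = 14 h, so basin lag t_L = 14 − 4.7778 = 9.22 h.

t_L ≈ 9.22 h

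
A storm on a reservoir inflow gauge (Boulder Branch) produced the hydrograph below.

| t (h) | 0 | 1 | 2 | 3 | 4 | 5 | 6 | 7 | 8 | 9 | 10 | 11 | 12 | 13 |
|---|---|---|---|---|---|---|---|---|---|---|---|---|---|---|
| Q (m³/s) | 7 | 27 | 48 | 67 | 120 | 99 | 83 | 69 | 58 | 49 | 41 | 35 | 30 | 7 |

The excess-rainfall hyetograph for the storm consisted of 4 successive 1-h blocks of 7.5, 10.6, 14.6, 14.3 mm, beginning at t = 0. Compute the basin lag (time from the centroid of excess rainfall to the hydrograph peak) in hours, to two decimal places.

Centroid of excess rainfall: t_c = Σ P_i·t̄_i / ΣP_i = 2.2596 h (block centres at 0.5, 1.5, 2.5, 3.5 h).
Hydrograph peak occurs at t = 4 h, so basin lag t_L = 4 − 2.2596 = 1.74 h.

t_L ≈ 1.74 h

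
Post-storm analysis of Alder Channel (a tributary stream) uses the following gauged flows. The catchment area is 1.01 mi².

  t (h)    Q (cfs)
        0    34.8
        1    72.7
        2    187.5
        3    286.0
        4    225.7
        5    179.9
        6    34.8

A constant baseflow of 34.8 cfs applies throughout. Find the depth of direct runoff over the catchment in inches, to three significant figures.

Direct runoff: 0.0, 37.9, 152.7, 251.2, 190.9, 145.1, 0.0 cfs; ΣQ_DR = 777.8 cfs.
V = ΣQ_DR · Δt = 777.8 × 3600 s = 2.800 × 10^6 ft³.
Over A = 1.01 mi², depth = V / A = 1.19 in.

d ≈ 1.19 in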